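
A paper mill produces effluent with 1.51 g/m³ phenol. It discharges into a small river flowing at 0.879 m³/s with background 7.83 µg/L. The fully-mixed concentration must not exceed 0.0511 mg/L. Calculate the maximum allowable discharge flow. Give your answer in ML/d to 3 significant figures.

2.25 ML/d

7.83 µg/L = 0.00783 mg/L.
Mass balance at complete mixing: C_std·(Q_w + Q_r) = Q_w·C_e + Q_r·C_b.
Rearranging, Q_w = Q_r·(C_std − C_b)/(C_e − C_std) = 0.879·(0.0511 − 0.00783) / (1.51 − 0.0511) = 0.02607 m³/s.
= 2.252 ML/d.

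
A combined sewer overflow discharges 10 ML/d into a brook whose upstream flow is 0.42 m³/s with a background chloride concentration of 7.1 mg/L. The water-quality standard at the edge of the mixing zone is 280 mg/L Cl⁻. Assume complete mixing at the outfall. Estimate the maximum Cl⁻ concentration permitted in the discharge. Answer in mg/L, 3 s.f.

1270 mg/L

10 ML/d = 0.1157 m³/s.
Mass balance: 280·0.5357 = 0.1157·Cₑ + 0.42·7.1.
Cₑ = (150 − 2.982) / 0.1157 = 1270 mg/L.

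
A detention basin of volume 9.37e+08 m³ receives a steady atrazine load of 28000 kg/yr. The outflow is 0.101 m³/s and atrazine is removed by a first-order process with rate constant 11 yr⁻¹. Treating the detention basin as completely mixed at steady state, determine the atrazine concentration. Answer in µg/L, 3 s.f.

2.72 µg/L

Outflow Q = 0.101 m³/s × 3.156e+07 s/yr = 3.187e+06 m³/yr.
Steady-state CSTR mass balance: W = Q·C + k·V·C, so C = W/(Q + kV).
Q + kV = 3.187e+06 + 11·9.37e+08 = 1.031e+10 m³/yr.
C = 28000/1.031e+10 = 2.716e-06 kg/m³ = 0.002716 mg/L = 2.716 µg/L.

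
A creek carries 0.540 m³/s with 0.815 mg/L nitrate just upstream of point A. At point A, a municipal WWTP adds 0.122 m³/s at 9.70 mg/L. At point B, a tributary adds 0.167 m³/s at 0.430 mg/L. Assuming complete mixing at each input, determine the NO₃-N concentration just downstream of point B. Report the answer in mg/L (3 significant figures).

After input A: C = (0.54·0.815 + 0.122·9.7) / 0.662 = 2.452 mg/L.
After input B: C = (0.662·2.452 + 0.167·0.43) / 0.829 = 2.045 mg/L.

2.05 mg/L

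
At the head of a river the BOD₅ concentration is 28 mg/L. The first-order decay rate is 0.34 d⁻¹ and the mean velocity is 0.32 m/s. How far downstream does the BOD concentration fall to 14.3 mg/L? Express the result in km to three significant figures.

From C = C₀·e^(−kt), t = ln(C₀/C)/k = ln(28/14.3)/0.34 = 0.6719/0.34 = 1.976 d.
Distance = v·t = 0.32 m/s × 1.708e+05 s = 5.464e+04 m = 54.64 km.

54.6 km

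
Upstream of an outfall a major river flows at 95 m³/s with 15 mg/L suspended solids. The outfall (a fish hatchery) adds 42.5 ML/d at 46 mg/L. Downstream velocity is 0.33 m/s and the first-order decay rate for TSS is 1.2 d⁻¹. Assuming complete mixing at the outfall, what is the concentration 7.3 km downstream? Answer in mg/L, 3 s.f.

42.5 ML/d = 0.4919 m³/s.
After complete mixing, C₀ = (0.4919·46 + 95·15) / 95.49 = 15.16 mg/L.
Travel time t = 7300 m / 0.33 m/s = 2.212e+04 s = 0.256 d.
C = 15.16·exp(−1.2·0.256) = 15.16·0.7355 = 11.15 mg/L.

11.1 mg/L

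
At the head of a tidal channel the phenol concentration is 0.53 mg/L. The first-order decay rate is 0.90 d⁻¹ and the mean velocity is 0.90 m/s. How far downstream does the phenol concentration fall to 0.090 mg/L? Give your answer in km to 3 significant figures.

From C = C₀·e^(−kt), t = ln(C₀/C)/k = ln(0.53/0.090)/0.90 = 1.773/0.90 = 1.97 d.
Distance = v·t = 0.90 m/s × 1.702e+05 s = 1.532e+05 m = 153.2 km.

153 km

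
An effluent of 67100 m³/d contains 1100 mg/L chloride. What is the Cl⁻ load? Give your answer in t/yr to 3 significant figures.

27000 t/yr

67100 m³/d = 0.7766 m³/s.
Mass flux = Q·C = 0.7766 m³/s × 1100 g/m³ = 854.3 g/s.
= 854.3 g/s × 31.56 = 2.696e+04 t/yr.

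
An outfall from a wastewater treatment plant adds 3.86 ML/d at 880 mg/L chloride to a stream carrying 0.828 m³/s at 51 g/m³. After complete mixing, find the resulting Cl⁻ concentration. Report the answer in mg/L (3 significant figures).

3.86 ML/d = 0.04468 m³/s.
Conservation of mass across the mixing zone: C = (0.04468·880 + 0.828·51) / (0.04468 + 0.828) = 81.54/0.8727 = 93.44 mg/L.

93.4 mg/L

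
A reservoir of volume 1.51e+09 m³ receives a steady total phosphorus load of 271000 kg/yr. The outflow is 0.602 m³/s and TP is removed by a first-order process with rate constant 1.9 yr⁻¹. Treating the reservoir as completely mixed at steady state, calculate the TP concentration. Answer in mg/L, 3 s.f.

0.0938 mg/L

Outflow Q = 0.602 m³/s × 3.156e+07 s/yr = 1.9e+07 m³/yr.
Steady-state CSTR mass balance: W = Q·C + k·V·C, so C = W/(Q + kV).
Q + kV = 1.9e+07 + 1.9·1.51e+09 = 2.888e+09 m³/yr.
C = 271000/2.888e+09 = 9.384e-05 kg/m³ = 0.09384 mg/L.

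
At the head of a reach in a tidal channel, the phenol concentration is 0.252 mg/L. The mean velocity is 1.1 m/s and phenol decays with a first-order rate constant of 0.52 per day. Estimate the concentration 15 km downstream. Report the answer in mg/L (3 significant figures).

Travel time t = 15 km / 1.1 m/s = 1.5e+04/1.1 = 1.364e+04 s = 0.1578 d.
First-order decay: C = 0.252·exp(−0.52·0.1578) = 0.252·0.9212 = 0.2321 mg/L.

0.232 mg/L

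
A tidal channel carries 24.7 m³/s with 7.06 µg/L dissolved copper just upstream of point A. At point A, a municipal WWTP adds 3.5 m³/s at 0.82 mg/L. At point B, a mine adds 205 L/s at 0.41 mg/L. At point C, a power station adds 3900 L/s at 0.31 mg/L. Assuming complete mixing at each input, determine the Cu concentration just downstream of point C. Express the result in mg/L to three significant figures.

7.06 µg/L = 0.00706 mg/L.
After input A: C = (24.7·0.00706 + 3.5·0.82) / 28.2 = 0.108 mg/L.
205 L/s = 0.205 m³/s.
After input B: C = (28.2·0.108 + 0.205·0.41) / 28.4 = 0.1101 mg/L.
3900 L/s = 3.9 m³/s.
After input C: C = (28.4·0.1101 + 3.9·0.31) / 32.3 = 0.1343 mg/L.

0.134 mg/L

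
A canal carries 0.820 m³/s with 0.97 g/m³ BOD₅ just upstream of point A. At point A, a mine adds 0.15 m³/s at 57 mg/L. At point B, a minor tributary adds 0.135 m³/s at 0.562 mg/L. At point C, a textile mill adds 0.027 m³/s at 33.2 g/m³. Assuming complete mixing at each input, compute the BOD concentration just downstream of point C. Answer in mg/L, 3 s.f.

After input A: C = (0.82·0.97 + 0.15·57) / 0.97 = 9.634 mg/L.
After input B: C = (0.97·9.634 + 0.135·0.562) / 1.105 = 8.526 mg/L.
After input C: C = (1.105·8.526 + 0.027·33.2) / 1.132 = 9.115 mg/L.

9.11 mg/L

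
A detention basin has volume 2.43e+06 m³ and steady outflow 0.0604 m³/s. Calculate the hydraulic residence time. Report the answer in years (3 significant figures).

1.27 yr

Q = 0.0604 m³/s × 3.156e+07 s/yr = 1.906e+06 m³/yr.
Hydraulic residence time τ = V/Q = 2.43e+06/1.906e+06 = 1.275 yr.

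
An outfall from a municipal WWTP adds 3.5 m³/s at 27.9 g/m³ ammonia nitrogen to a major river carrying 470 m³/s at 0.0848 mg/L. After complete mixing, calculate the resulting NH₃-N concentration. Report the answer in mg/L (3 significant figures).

0.290 mg/L

Conservation of mass across the mixing zone: C = (3.5·27.9 + 470·0.0848) / (3.5 + 470) = 137.5/473.5 = 0.2904 mg/L.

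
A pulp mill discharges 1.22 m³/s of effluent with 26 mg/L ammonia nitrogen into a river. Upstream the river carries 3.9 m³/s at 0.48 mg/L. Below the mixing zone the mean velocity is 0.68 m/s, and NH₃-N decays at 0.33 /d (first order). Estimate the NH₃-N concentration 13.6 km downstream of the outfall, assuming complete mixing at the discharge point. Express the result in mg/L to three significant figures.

After complete mixing, C₀ = (1.22·26 + 3.9·0.48) / 5.12 = 6.561 mg/L.
Travel time t = 1.36e+04 m / 0.68 m/s = 2e+04 s = 0.2315 d.
C = 6.561·exp(−0.33·0.2315) = 6.561·0.9265 = 6.078 mg/L.

6.08 mg/L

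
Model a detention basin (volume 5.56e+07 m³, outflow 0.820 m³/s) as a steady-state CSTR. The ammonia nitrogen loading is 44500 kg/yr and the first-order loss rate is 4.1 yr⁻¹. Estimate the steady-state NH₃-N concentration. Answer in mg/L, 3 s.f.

Outflow Q = 0.820 m³/s × 3.156e+07 s/yr = 2.588e+07 m³/yr.
Steady-state CSTR mass balance: W = Q·C + k·V·C, so C = W/(Q + kV).
Q + kV = 2.588e+07 + 4.1·5.56e+07 = 2.538e+08 m³/yr.
C = 44500/2.538e+08 = 0.0001753 kg/m³ = 0.1753 mg/L.

0.175 mg/L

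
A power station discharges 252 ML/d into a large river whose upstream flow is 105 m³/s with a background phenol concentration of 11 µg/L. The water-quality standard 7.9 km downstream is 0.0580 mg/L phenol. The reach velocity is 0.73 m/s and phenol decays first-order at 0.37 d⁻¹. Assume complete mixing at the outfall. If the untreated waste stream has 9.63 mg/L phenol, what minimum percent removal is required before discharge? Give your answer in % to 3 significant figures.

252 ML/d = 2.917 m³/s.
11 µg/L = 0.011 mg/L.
Travel time to the compliance point: t = 7900/0.73 = 1.082e+04 s = 0.1253 d; decay factor exp(−0.37·0.1253) = 0.9547.
So the concentration just after mixing may be at most 0.058/0.9547 = 0.06075 mg/L.
Mass balance: 0.06075·107.9 = 2.917·Cₑ + 105·0.011.
Cₑ = (6.556 − 1.155) / 2.917 = 1.852 mg/L.
Required removal = 1 − 1.852/9.63 = 80.77 %.

80.8 %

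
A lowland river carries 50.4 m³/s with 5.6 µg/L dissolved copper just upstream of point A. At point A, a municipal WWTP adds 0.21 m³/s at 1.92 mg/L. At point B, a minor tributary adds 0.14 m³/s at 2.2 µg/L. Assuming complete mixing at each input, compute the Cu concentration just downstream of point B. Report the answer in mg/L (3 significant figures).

0.0135 mg/L

5.6 µg/L = 0.0056 mg/L.
After input A: C = (50.4·0.0056 + 0.21·1.92) / 50.61 = 0.01354 mg/L.
2.2 µg/L = 0.0022 mg/L.
After input B: C = (50.61·0.01354 + 0.14·0.0022) / 50.75 = 0.01351 mg/L.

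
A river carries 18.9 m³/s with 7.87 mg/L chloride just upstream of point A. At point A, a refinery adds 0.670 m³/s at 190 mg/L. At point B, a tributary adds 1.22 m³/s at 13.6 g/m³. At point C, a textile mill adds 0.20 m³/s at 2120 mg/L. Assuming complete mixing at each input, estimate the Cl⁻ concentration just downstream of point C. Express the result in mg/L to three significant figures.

After input A: C = (18.9·7.87 + 0.67·190) / 19.57 = 14.11 mg/L.
After input B: C = (19.57·14.11 + 1.22·13.6) / 20.79 = 14.08 mg/L.
After input C: C = (20.79·14.08 + 0.2·2120) / 20.99 = 34.14 mg/L.

34.1 mg/L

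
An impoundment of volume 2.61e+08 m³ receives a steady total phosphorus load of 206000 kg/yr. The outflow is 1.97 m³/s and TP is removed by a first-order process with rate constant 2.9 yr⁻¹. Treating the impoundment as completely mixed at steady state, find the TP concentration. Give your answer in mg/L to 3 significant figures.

Outflow Q = 1.97 m³/s × 3.156e+07 s/yr = 6.217e+07 m³/yr.
Steady-state CSTR mass balance: W = Q·C + k·V·C, so C = W/(Q + kV).
Q + kV = 6.217e+07 + 2.9·2.61e+08 = 8.191e+08 m³/yr.
C = 206000/8.191e+08 = 0.0002515 kg/m³ = 0.2515 mg/L.

0.252 mg/L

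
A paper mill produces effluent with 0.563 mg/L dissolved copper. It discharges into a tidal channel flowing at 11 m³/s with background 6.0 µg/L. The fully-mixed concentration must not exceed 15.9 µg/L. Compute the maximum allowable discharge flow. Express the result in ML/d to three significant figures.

6.0 µg/L = 0.006 mg/L.
15.9 µg/L = 0.0159 mg/L.
Mass balance at complete mixing: C_std·(Q_w + Q_r) = Q_w·C_e + Q_r·C_b.
Rearranging, Q_w = Q_r·(C_std − C_b)/(C_e − C_std) = 11·(0.0159 − 0.006) / (0.563 − 0.0159) = 0.199 m³/s.
= 17.2 ML/d.

17.2 ML/d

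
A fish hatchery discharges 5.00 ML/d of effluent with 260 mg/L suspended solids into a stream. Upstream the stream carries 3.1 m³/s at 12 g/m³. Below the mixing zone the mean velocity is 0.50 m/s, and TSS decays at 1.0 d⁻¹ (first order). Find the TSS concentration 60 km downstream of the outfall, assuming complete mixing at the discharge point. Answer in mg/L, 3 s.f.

4.13 mg/L

5.00 ML/d = 0.05787 m³/s.
After complete mixing, C₀ = (0.05787·260 + 3.1·12) / 3.158 = 16.54 mg/L.
Travel time t = 6e+04 m / 0.50 m/s = 1.2e+05 s = 1.389 d.
C = 16.54·exp(−1.0·1.389) = 16.54·0.2494 = 4.125 mg/L.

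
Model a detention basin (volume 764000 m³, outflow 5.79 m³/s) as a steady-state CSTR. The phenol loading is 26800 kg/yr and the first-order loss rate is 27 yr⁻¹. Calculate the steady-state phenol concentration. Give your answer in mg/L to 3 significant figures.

Outflow Q = 5.79 m³/s × 3.156e+07 s/yr = 1.827e+08 m³/yr.
Steady-state CSTR mass balance: W = Q·C + k·V·C, so C = W/(Q + kV).
Q + kV = 1.827e+08 + 27·764000 = 2.033e+08 m³/yr.
C = 26800/2.033e+08 = 0.0001318 kg/m³ = 0.1318 mg/L.

0.132 mg/L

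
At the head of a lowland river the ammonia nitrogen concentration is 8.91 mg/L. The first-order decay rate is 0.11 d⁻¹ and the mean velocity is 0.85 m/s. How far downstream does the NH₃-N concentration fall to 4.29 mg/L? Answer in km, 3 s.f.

488 km

From C = C₀·e^(−kt), t = ln(C₀/C)/k = ln(8.91/4.29)/0.11 = 0.7309/0.11 = 6.644 d.
Distance = v·t = 0.85 m/s × 5.741e+05 s = 4.88e+05 m = 488 km.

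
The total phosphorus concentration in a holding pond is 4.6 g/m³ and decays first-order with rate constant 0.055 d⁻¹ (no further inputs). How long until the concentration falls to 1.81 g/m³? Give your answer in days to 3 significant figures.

17.0 d

t = ln(C₀/C)/k = ln(4.6/1.81)/0.055 = 0.9327/0.055 = 16.96 d.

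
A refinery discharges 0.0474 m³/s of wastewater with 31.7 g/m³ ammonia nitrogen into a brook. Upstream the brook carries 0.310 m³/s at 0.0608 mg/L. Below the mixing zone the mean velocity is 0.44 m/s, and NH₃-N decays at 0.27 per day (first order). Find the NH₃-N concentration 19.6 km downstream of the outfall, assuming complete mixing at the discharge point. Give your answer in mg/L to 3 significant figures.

3.70 mg/L

After complete mixing, C₀ = (0.0474·31.7 + 0.31·0.0608) / 0.3574 = 4.257 mg/L.
Travel time t = 1.96e+04 m / 0.44 m/s = 4.455e+04 s = 0.5156 d.
C = 4.257·exp(−0.27·0.5156) = 4.257·0.8701 = 3.704 mg/L.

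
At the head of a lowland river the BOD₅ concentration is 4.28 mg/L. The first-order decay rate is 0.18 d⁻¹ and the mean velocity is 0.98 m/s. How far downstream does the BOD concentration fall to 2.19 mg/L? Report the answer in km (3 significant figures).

315 km

From C = C₀·e^(−kt), t = ln(C₀/C)/k = ln(4.28/2.19)/0.18 = 0.6701/0.18 = 3.723 d.
Distance = v·t = 0.98 m/s × 3.216e+05 s = 3.152e+05 m = 315.2 km.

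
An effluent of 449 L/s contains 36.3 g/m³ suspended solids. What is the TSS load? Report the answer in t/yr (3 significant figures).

514 t/yr

449 L/s = 0.449 m³/s.
Mass flux = Q·C = 0.449 m³/s × 36.3 g/m³ = 16.3 g/s.
= 16.3 g/s × 31.56 = 514.3 t/yr.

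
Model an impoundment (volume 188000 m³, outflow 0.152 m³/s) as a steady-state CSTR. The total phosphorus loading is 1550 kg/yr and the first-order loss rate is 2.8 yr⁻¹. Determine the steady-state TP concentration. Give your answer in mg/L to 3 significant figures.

Outflow Q = 0.152 m³/s × 3.156e+07 s/yr = 4.797e+06 m³/yr.
Steady-state CSTR mass balance: W = Q·C + k·V·C, so C = W/(Q + kV).
Q + kV = 4.797e+06 + 2.8·188000 = 5.323e+06 m³/yr.
C = 1550/5.323e+06 = 0.0002912 kg/m³ = 0.2912 mg/L.

0.291 mg/L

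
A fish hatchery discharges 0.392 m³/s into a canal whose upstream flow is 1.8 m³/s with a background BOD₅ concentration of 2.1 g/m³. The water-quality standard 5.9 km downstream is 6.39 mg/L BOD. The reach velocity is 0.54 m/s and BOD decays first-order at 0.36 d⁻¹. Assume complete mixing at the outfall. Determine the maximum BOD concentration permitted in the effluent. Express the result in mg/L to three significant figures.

27.8 mg/L

Travel time to the compliance point: t = 5900/0.54 = 1.093e+04 s = 0.1265 d; decay factor exp(−0.36·0.1265) = 0.9555.
So the concentration just after mixing may be at most 6.39/0.9555 = 6.688 mg/L.
Mass balance: 6.688·2.192 = 0.392·Cₑ + 1.8·2.1.
Cₑ = (14.66 − 3.78) / 0.392 = 27.75 mg/L.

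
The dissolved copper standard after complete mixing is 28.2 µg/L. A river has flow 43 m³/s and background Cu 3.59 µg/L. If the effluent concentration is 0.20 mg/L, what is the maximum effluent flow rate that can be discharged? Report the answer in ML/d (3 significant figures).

3.59 µg/L = 0.00359 mg/L.
28.2 µg/L = 0.0282 mg/L.
Mass balance at complete mixing: C_std·(Q_w + Q_r) = Q_w·C_e + Q_r·C_b.
Rearranging, Q_w = Q_r·(C_std − C_b)/(C_e − C_std) = 43·(0.0282 − 0.00359) / (0.2 − 0.0282) = 6.16 m³/s.
= 532.2 ML/d.

532 ML/d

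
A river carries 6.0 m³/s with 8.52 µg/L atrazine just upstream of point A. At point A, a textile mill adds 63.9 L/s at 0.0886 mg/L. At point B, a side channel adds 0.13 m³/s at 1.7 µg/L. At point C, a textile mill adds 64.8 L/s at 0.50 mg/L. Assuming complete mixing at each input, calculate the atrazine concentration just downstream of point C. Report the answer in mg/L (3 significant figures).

8.52 µg/L = 0.00852 mg/L.
63.9 L/s = 0.0639 m³/s.
After input A: C = (6·0.00852 + 0.0639·0.0886) / 6.064 = 0.009364 mg/L.
1.7 µg/L = 0.0017 mg/L.
After input B: C = (6.064·0.009364 + 0.13·0.0017) / 6.194 = 0.009203 mg/L.
64.8 L/s = 0.0648 m³/s.
After input C: C = (6.194·0.009203 + 0.0648·0.5) / 6.259 = 0.01428 mg/L.

0.0143 mg/L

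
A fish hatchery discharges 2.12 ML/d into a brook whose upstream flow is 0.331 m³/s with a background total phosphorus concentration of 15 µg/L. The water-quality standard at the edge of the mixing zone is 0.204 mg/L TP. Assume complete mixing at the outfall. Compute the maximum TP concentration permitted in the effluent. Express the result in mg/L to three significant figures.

2.75 mg/L

2.12 ML/d = 0.02454 m³/s.
15 µg/L = 0.015 mg/L.
Mass balance: 0.204·0.3555 = 0.02454·Cₑ + 0.331·0.015.
Cₑ = (0.07253 − 0.004965) / 0.02454 = 2.754 mg/L.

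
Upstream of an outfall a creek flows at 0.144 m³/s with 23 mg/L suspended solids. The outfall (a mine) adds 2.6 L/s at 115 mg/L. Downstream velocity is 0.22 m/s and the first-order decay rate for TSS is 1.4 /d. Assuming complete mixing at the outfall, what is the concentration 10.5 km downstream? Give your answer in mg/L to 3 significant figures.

11.4 mg/L

2.6 L/s = 0.0026 m³/s.
After complete mixing, C₀ = (0.0026·115 + 0.144·23) / 0.1466 = 24.63 mg/L.
Travel time t = 1.05e+04 m / 0.22 m/s = 4.773e+04 s = 0.5524 d.
C = 24.63·exp(−1.4·0.5524) = 24.63·0.4615 = 11.37 mg/L.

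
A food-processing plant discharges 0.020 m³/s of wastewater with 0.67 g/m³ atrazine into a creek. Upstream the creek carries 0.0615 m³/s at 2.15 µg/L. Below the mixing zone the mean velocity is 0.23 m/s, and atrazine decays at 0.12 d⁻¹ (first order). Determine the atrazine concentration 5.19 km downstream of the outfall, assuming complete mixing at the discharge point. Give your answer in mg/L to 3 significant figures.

0.161 mg/L

2.15 µg/L = 0.00215 mg/L.
After complete mixing, C₀ = (0.02·0.67 + 0.0615·0.00215) / 0.0815 = 0.166 mg/L.
Travel time t = 5190 m / 0.23 m/s = 2.257e+04 s = 0.2612 d.
C = 0.166·exp(−0.12·0.2612) = 0.166·0.9691 = 0.1609 mg/L.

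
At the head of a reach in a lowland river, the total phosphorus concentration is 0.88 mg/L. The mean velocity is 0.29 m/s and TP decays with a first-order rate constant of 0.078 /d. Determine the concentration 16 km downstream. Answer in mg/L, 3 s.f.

0.837 mg/L

Travel time t = 16 km / 0.29 m/s = 1.6e+04/0.29 = 5.517e+04 s = 0.6386 d.
First-order decay: C = 0.88·exp(−0.078·0.6386) = 0.88·0.9514 = 0.8372 mg/L.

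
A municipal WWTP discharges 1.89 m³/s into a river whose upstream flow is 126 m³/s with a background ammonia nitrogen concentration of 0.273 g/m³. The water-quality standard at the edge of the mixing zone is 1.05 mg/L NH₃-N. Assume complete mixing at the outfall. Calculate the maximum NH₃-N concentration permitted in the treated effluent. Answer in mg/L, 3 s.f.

Mass balance: 1.05·127.9 = 1.89·Cₑ + 126·0.273.
Cₑ = (134.3 − 34.4) / 1.89 = 52.85 mg/L.

52.9 mg/L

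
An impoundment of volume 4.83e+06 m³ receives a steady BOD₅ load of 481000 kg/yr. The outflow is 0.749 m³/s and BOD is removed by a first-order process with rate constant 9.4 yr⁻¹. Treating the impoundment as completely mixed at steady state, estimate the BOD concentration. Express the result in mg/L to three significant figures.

Outflow Q = 0.749 m³/s × 3.156e+07 s/yr = 2.364e+07 m³/yr.
Steady-state CSTR mass balance: W = Q·C + k·V·C, so C = W/(Q + kV).
Q + kV = 2.364e+07 + 9.4·4.83e+06 = 6.904e+07 m³/yr.
C = 481000/6.904e+07 = 0.006967 kg/m³ = 6.967 mg/L.

6.97 mg/L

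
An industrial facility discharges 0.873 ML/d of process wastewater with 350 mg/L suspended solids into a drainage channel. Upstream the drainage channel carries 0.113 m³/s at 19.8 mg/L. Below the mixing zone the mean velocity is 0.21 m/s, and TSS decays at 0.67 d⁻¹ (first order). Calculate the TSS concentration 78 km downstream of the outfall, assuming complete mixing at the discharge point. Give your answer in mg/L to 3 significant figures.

2.63 mg/L

0.873 ML/d = 0.0101 m³/s.
After complete mixing, C₀ = (0.0101·350 + 0.113·19.8) / 0.1231 = 46.9 mg/L.
Travel time t = 7.8e+04 m / 0.21 m/s = 3.714e+05 s = 4.299 d.
C = 46.9·exp(−0.67·4.299) = 46.9·0.05612 = 2.632 mg/L.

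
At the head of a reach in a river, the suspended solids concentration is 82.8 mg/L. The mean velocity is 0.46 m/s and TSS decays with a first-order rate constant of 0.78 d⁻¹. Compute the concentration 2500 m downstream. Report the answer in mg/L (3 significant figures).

Travel time t = 2500 m / 0.46 m/s = 2500/0.46 = 5435 s = 0.0629 d.
First-order decay: C = 82.8·exp(−0.78·0.0629) = 82.8·0.9521 = 78.84 mg/L.

78.8 mg/L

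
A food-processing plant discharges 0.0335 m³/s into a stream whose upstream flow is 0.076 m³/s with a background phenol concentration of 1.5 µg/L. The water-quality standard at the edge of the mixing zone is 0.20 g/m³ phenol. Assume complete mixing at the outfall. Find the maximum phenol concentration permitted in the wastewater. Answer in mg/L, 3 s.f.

0.650 mg/L

1.5 µg/L = 0.0015 mg/L.
Mass balance: 0.2·0.1095 = 0.0335·Cₑ + 0.076·0.0015.
Cₑ = (0.0219 − 0.000114) / 0.0335 = 0.6503 mg/L.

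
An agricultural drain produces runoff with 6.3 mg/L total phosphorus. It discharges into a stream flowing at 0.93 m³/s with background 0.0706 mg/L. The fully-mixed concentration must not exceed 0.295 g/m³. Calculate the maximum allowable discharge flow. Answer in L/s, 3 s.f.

Mass balance at complete mixing: C_std·(Q_w + Q_r) = Q_w·C_e + Q_r·C_b.
Rearranging, Q_w = Q_r·(C_std − C_b)/(C_e − C_std) = 0.93·(0.295 − 0.0706) / (6.3 − 0.295) = 0.03475 m³/s.
= 34.75 L/s.

34.8 L/s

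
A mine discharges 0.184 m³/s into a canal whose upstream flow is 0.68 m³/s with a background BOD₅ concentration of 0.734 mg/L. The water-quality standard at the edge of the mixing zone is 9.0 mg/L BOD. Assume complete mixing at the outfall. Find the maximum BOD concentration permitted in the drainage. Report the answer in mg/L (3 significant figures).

Mass balance: 9·0.864 = 0.184·Cₑ + 0.68·0.734.
Cₑ = (7.776 − 0.4991) / 0.184 = 39.55 mg/L.

39.5 mg/L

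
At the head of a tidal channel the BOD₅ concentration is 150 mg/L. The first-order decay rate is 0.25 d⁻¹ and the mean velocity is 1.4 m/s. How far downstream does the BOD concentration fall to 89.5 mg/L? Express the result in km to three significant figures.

250 km

From C = C₀·e^(−kt), t = ln(C₀/C)/k = ln(150/89.5)/0.25 = 0.5164/0.25 = 2.066 d.
Distance = v·t = 1.4 m/s × 1.785e+05 s = 2.499e+05 m = 249.9 km.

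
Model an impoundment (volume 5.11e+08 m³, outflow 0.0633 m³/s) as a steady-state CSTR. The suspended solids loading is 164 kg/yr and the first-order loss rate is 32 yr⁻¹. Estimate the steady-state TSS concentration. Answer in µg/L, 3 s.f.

0.0100 µg/L

Outflow Q = 0.0633 m³/s × 3.156e+07 s/yr = 1.998e+06 m³/yr.
Steady-state CSTR mass balance: W = Q·C + k·V·C, so C = W/(Q + kV).
Q + kV = 1.998e+06 + 32·5.11e+08 = 1.635e+10 m³/yr.
C = 164/1.635e+10 = 1.003e-08 kg/m³ = 1.003e-05 mg/L = 0.01003 µg/L.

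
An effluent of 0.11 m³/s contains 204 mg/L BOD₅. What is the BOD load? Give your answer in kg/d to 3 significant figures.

1940 kg/d

Mass flux = Q·C = 0.11 m³/s × 204 g/m³ = 22.44 g/s.
= 22.44 g/s × 86.4 = 1939 kg/d.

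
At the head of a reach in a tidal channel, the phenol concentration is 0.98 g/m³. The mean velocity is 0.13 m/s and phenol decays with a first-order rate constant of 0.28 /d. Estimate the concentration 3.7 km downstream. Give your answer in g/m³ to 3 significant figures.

0.894 g/m³

Travel time t = 3.7 km / 0.13 m/s = 3700/0.13 = 2.846e+04 s = 0.3294 d.
First-order decay: C = 0.98·exp(−0.28·0.3294) = 0.98·0.9119 = 0.8937 g/m³.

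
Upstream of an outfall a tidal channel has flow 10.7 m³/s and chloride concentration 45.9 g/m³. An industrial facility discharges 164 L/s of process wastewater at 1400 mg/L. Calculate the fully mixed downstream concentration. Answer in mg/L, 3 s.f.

66.3 mg/L

164 L/s = 0.164 m³/s.
Flow-weighted mixing gives C = (0.164·1400 + 10.7·45.9) / (0.164 + 10.7) = 720.7/10.86 = 66.34 mg/L.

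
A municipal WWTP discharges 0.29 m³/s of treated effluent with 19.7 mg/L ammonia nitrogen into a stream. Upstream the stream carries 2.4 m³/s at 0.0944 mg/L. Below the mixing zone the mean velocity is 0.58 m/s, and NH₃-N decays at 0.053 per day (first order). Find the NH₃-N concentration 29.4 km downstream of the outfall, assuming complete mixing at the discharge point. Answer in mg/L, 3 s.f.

After complete mixing, C₀ = (0.29·19.7 + 2.4·0.0944) / 2.69 = 2.208 mg/L.
Travel time t = 2.94e+04 m / 0.58 m/s = 5.069e+04 s = 0.5867 d.
C = 2.208·exp(−0.053·0.5867) = 2.208·0.9694 = 2.14 mg/L.

2.14 mg/L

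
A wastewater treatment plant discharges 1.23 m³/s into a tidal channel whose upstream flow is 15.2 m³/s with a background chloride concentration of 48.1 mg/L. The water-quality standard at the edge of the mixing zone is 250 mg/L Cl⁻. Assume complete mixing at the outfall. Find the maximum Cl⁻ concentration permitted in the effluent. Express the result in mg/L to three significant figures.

2750 mg/L

Mass balance: 250·16.43 = 1.23·Cₑ + 15.2·48.1.
Cₑ = (4108 − 731.1) / 1.23 = 2745 mg/L.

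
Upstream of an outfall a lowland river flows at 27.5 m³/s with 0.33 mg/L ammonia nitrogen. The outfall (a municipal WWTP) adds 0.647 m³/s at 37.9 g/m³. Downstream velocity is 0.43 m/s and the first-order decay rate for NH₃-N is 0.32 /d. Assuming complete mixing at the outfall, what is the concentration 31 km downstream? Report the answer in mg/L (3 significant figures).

After complete mixing, C₀ = (0.647·37.9 + 27.5·0.33) / 28.15 = 1.194 mg/L.
Travel time t = 3.1e+04 m / 0.43 m/s = 7.209e+04 s = 0.8344 d.
C = 1.194·exp(−0.32·0.8344) = 1.194·0.7657 = 0.9139 mg/L.

0.914 mg/L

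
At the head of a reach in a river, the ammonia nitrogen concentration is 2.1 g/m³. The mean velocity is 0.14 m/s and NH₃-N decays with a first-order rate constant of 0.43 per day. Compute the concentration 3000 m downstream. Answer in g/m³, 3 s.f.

Travel time t = 3000 m / 0.14 m/s = 3000/0.14 = 2.143e+04 s = 0.248 d.
First-order decay: C = 2.1·exp(−0.43·0.248) = 2.1·0.8988 = 1.888 g/m³.

1.89 g/m³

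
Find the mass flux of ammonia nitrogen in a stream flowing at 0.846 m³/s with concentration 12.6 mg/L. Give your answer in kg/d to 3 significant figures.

921 kg/d

Mass flux = Q·C = 0.846 m³/s × 12.6 g/m³ = 10.66 g/s.
= 10.66 g/s × 86.4 = 921 kg/d.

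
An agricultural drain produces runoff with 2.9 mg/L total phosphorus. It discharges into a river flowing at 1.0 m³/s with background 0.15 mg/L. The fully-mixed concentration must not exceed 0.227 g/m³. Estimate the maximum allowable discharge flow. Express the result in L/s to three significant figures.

28.8 L/s

Mass balance at complete mixing: C_std·(Q_w + Q_r) = Q_w·C_e + Q_r·C_b.
Rearranging, Q_w = Q_r·(C_std − C_b)/(C_e − C_std) = 1.0·(0.227 − 0.15) / (2.9 − 0.227) = 0.02881 m³/s.
= 28.81 L/s.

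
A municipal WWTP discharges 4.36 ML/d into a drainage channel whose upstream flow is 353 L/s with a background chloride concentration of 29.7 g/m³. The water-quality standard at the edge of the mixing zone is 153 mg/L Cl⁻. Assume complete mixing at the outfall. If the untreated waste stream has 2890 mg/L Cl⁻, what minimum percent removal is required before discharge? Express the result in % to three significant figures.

64.9 %

4.36 ML/d = 0.05046 m³/s.
353 L/s = 0.353 m³/s.
Mass balance: 153·0.4035 = 0.05046·Cₑ + 0.353·29.7.
Cₑ = (61.73 − 10.48) / 0.05046 = 1016 mg/L.
Required removal = 1 − 1016/2890 = 64.86 %.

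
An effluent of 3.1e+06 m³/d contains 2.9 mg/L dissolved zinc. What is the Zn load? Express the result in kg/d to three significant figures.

8990 kg/d

3.1e+06 m³/d = 35.88 m³/s.
Mass flux = Q·C = 35.88 m³/s × 2.9 g/m³ = 104.1 g/s.
= 104.1 g/s × 86.4 = 8990 kg/d.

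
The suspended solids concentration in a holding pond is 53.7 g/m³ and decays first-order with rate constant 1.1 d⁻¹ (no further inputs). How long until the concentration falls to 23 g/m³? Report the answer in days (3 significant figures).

0.771 d

t = ln(C₀/C)/k = ln(53.7/23)/1.1 = 0.8479/1.1 = 0.7708 d.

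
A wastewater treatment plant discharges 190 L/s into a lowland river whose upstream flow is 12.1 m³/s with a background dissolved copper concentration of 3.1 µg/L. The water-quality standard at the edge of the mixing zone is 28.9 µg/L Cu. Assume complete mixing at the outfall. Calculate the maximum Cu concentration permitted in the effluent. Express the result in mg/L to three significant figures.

1.67 mg/L

190 L/s = 0.19 m³/s.
3.1 µg/L = 0.0031 mg/L.
28.9 µg/L = 0.0289 mg/L.
Mass balance: 0.0289·12.29 = 0.19·Cₑ + 12.1·0.0031.
Cₑ = (0.3552 − 0.03751) / 0.19 = 1.672 mg/L.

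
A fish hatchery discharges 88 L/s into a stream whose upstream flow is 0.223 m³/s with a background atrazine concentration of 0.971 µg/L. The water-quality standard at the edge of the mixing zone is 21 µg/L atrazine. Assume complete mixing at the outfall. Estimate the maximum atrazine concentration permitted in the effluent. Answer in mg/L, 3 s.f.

0.0718 mg/L

88 L/s = 0.088 m³/s.
0.971 µg/L = 0.000971 mg/L.
21 µg/L = 0.021 mg/L.
Mass balance: 0.021·0.311 = 0.088·Cₑ + 0.223·0.000971.
Cₑ = (0.006531 − 0.0002165) / 0.088 = 0.07176 mg/L.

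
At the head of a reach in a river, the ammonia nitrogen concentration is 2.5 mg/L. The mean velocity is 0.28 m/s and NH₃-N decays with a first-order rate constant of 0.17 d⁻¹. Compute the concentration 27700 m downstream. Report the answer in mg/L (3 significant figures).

Travel time t = 27700 m / 0.28 m/s = 2.77e+04/0.28 = 9.893e+04 s = 1.145 d.
First-order decay: C = 2.5·exp(−0.17·1.145) = 2.5·0.8231 = 2.058 mg/L.

2.06 mg/L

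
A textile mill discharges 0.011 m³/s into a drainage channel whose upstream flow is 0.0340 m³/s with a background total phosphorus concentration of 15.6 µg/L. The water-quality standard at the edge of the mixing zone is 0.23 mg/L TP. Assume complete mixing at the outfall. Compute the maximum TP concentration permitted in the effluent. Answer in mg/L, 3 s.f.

0.893 mg/L

15.6 µg/L = 0.0156 mg/L.
Mass balance: 0.23·0.045 = 0.011·Cₑ + 0.034·0.0156.
Cₑ = (0.01035 − 0.0005304) / 0.011 = 0.8927 mg/L.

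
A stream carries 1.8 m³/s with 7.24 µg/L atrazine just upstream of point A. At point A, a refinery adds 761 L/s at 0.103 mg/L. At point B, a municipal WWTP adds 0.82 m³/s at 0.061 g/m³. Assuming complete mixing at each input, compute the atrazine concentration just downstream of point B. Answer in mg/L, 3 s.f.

0.0418 mg/L

7.24 µg/L = 0.00724 mg/L.
761 L/s = 0.761 m³/s.
After input A: C = (1.8·0.00724 + 0.761·0.103) / 2.561 = 0.0357 mg/L.
After input B: C = (2.561·0.0357 + 0.82·0.061) / 3.381 = 0.04183 mg/L.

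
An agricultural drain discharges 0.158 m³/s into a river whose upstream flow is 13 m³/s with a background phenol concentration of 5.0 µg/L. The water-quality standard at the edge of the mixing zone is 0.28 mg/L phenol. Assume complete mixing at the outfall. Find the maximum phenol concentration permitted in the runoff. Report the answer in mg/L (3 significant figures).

5.0 µg/L = 0.005 mg/L.
Mass balance: 0.28·13.16 = 0.158·Cₑ + 13·0.005.
Cₑ = (3.684 − 0.065) / 0.158 = 22.91 mg/L.

22.9 mg/L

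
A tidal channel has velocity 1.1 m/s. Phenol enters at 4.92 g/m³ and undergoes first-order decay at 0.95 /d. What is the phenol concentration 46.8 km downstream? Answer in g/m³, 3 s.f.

Travel time t = 46.8 km / 1.1 m/s = 4.68e+04/1.1 = 4.255e+04 s = 0.4924 d.
First-order decay: C = 4.92·exp(−0.95·0.4924) = 4.92·0.6264 = 3.082 g/m³.

3.08 g/m³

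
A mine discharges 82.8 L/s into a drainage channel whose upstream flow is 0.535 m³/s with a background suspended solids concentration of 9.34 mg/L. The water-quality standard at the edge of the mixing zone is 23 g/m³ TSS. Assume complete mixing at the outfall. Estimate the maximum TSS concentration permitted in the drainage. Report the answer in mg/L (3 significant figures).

111 mg/L

82.8 L/s = 0.0828 m³/s.
Mass balance: 23·0.6178 = 0.0828·Cₑ + 0.535·9.34.
Cₑ = (14.21 − 4.997) / 0.0828 = 111.3 mg/L.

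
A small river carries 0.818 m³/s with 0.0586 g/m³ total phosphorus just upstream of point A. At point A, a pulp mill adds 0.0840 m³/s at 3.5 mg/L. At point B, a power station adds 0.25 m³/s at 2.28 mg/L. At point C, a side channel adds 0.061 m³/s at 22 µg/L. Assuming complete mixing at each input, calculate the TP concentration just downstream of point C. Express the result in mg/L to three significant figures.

After input A: C = (0.818·0.0586 + 0.084·3.5) / 0.902 = 0.3791 mg/L.
After input B: C = (0.902·0.3791 + 0.25·2.28) / 1.152 = 0.7916 mg/L.
22 µg/L = 0.022 mg/L.
After input C: C = (1.152·0.7916 + 0.061·0.022) / 1.213 = 0.7529 mg/L.

0.753 mg/L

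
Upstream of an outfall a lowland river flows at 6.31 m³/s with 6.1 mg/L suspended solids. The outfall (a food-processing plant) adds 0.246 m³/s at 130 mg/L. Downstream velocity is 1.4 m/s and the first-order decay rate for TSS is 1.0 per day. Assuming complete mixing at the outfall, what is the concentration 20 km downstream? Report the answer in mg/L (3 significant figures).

After complete mixing, C₀ = (0.246·130 + 6.31·6.1) / 6.556 = 10.75 mg/L.
Travel time t = 2e+04 m / 1.4 m/s = 1.429e+04 s = 0.1653 d.
C = 10.75·exp(−1.0·0.1653) = 10.75·0.8476 = 9.111 mg/L.

9.11 mg/L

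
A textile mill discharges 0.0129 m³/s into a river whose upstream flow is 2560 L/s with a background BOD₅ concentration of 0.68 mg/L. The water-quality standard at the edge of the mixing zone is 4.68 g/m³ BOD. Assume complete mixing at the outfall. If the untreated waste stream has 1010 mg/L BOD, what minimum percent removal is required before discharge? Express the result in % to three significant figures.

2560 L/s = 2.56 m³/s.
Mass balance: 4.68·2.573 = 0.0129·Cₑ + 2.56·0.68.
Cₑ = (12.04 − 1.741) / 0.0129 = 798.5 mg/L.
Required removal = 1 − 798.5/1010 = 20.94 %.

20.9 %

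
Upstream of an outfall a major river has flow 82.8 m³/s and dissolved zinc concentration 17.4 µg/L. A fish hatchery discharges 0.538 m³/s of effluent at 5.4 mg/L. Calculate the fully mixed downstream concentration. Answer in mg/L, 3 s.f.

17.4 µg/L = 0.0174 mg/L.
Conservation of mass across the mixing zone: C = (0.538·5.4 + 82.8·0.0174) / (0.538 + 82.8) = 4.346/83.34 = 0.05215 mg/L.

0.0521 mg/L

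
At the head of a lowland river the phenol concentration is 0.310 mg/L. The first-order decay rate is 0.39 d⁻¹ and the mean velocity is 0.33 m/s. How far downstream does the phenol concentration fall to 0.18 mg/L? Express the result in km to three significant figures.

39.7 km

From C = C₀·e^(−kt), t = ln(C₀/C)/k = ln(0.310/0.18)/0.39 = 0.5436/0.39 = 1.394 d.
Distance = v·t = 0.33 m/s × 1.204e+05 s = 3.974e+04 m = 39.74 km.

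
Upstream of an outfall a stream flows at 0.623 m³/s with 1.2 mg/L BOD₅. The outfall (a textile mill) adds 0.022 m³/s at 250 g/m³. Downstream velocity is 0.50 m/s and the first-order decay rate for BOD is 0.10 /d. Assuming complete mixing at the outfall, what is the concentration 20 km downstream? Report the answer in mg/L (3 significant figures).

After complete mixing, C₀ = (0.022·250 + 0.623·1.2) / 0.645 = 9.686 mg/L.
Travel time t = 2e+04 m / 0.50 m/s = 4e+04 s = 0.463 d.
C = 9.686·exp(−0.10·0.463) = 9.686·0.9548 = 9.248 mg/L.

9.25 mg/L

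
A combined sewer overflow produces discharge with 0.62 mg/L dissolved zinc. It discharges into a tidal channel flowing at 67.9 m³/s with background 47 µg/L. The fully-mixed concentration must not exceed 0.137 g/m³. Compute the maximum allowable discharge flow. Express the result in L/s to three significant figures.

47 µg/L = 0.047 mg/L.
Mass balance at complete mixing: C_std·(Q_w + Q_r) = Q_w·C_e + Q_r·C_b.
Rearranging, Q_w = Q_r·(C_std − C_b)/(C_e − C_std) = 67.9·(0.137 − 0.047) / (0.62 − 0.137) = 12.65 m³/s.
= 1.265e+04 L/s.

12700 L/s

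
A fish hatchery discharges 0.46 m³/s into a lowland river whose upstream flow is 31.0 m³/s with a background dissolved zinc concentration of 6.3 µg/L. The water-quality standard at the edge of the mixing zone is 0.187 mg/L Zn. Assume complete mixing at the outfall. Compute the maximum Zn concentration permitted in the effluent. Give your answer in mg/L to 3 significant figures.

6.3 µg/L = 0.0063 mg/L.
Mass balance: 0.187·31.46 = 0.46·Cₑ + 31·0.0063.
Cₑ = (5.883 − 0.1953) / 0.46 = 12.36 mg/L.

12.4 mg/L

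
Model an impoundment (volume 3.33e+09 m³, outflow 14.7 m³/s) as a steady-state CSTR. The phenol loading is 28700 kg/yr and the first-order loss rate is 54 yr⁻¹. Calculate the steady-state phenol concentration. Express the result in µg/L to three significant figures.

Outflow Q = 14.7 m³/s × 3.156e+07 s/yr = 4.639e+08 m³/yr.
Steady-state CSTR mass balance: W = Q·C + k·V·C, so C = W/(Q + kV).
Q + kV = 4.639e+08 + 54·3.33e+09 = 1.803e+11 m³/yr.
C = 28700/1.803e+11 = 1.592e-07 kg/m³ = 0.0001592 mg/L = 0.1592 µg/L.

0.159 µg/L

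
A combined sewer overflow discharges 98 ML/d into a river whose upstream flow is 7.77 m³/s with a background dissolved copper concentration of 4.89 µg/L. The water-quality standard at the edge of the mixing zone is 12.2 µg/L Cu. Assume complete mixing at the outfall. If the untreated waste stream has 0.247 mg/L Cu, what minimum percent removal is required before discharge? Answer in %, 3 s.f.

74.8 %

98 ML/d = 1.134 m³/s.
4.89 µg/L = 0.00489 mg/L.
12.2 µg/L = 0.0122 mg/L.
Mass balance: 0.0122·8.904 = 1.134·Cₑ + 7.77·0.00489.
Cₑ = (0.1086 − 0.038) / 1.134 = 0.06228 mg/L.
Required removal = 1 − 0.06228/0.247 = 74.79 %.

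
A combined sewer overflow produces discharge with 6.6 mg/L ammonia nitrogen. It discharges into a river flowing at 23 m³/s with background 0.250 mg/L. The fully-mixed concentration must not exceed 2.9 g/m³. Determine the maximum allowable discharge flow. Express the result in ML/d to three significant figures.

Mass balance at complete mixing: C_std·(Q_w + Q_r) = Q_w·C_e + Q_r·C_b.
Rearranging, Q_w = Q_r·(C_std − C_b)/(C_e − C_std) = 23·(2.9 − 0.25) / (6.6 − 2.9) = 16.47 m³/s.
= 1423 ML/d.

1420 ML/d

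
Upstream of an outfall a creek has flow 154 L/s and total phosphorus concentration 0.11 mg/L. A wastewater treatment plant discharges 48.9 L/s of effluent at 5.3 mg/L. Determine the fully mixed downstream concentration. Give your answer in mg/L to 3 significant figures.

1.36 mg/L

48.9 L/s = 0.0489 m³/s.
154 L/s = 0.154 m³/s.
Conservation of mass across the mixing zone: C = (0.0489·5.3 + 0.154·0.11) / (0.0489 + 0.154) = 0.2761/0.2029 = 1.361 mg/L.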